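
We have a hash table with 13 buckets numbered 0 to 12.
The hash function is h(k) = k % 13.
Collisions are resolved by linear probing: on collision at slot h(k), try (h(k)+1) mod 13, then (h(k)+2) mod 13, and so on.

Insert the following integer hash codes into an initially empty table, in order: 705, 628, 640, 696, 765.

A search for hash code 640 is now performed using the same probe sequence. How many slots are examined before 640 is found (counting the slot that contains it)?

3

705 hashes to 3; slot 3 is free → place at 3.
628 hashes to 4; slot 4 is free → place at 4.
640 hashes to 3; 3,4 taken → place at 5.
696 hashes to 7; slot 7 is free → place at 7.
765 hashes to 11; slot 11 is free → place at 11.
Table: [∅, ∅, ∅, 705, 628, 640, ∅, 696, ∅, ∅, ∅, 765, ∅]
Lookup 640: h=3, probe 3,4,5 → found at 5.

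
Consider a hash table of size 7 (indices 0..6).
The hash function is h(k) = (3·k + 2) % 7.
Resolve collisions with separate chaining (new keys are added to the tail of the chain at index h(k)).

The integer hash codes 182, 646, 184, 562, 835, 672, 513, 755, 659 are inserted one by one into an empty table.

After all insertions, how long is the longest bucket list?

5

Insert 182: h=2, bucket 2 empty -> new chain.
Insert 646: h=1, bucket 1 empty -> new chain.
Insert 184: h=1, bucket 1 nonempty -> append to chain.
Insert 562: h=1, bucket 1 nonempty -> append to chain.
Insert 835: h=1, bucket 1 nonempty -> append to chain.
Insert 672: h=2, bucket 2 nonempty -> append to chain.
Insert 513: h=1, bucket 1 nonempty -> append to chain.
Insert 755: h=6, bucket 6 empty -> new chain.
Insert 659: h=5, bucket 5 empty -> new chain.
Final buckets:
0: —
1: 646 -> 184 -> 562 -> 835 -> 513
2: 182 -> 672
3: —
4: —
5: 659
6: 755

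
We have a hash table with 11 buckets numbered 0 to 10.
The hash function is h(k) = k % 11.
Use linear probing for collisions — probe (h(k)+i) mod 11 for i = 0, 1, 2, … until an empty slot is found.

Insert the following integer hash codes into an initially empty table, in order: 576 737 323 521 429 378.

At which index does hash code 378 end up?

7

576: h=4 -> slot 4
737: h=0 -> slot 0
323: h=4, probe 4,5 -> slot 5
521: h=4, probe 4,5,6 -> slot 6
429: h=0, probe 0,1 -> slot 1
378: h=4, probe 4,5,6,7 -> slot 7
Table: [737, 429, _, _, 576, 323, 521, 378, _, _, _]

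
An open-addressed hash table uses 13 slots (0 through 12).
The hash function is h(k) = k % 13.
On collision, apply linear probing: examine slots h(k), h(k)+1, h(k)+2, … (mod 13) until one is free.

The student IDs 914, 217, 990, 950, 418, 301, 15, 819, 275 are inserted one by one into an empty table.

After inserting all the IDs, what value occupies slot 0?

914: h=4 => slot 4
217: h=9 => slot 9
990: h=2 => slot 2
950: h=1 => slot 1
418: h=2, probe 2,3 => slot 3
301: h=2, probe 2,3,4,5 => slot 5
15: h=2, probe 2,3,4,5,6 => slot 6
819: h=0 => slot 0
275: h=2, probe 2,3,4,5,6,7 => slot 7
Table: [819, 950, 990, 418, 914, 301, 15, 275, -, 217, -, -, -]

819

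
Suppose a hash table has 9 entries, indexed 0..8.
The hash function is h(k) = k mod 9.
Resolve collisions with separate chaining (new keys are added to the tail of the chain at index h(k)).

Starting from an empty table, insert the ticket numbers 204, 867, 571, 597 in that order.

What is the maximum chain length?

Insert 204: h=6, bucket 6 empty -> new chain.
Insert 867: h=3, bucket 3 empty -> new chain.
Insert 571: h=4, bucket 4 empty -> new chain.
Insert 597: h=3, bucket 3 nonempty -> append to chain.
Final buckets:
0: —
1: —
2: —
3: 867 -> 597
4: 571
5: —
6: 204
7: —
8: —

2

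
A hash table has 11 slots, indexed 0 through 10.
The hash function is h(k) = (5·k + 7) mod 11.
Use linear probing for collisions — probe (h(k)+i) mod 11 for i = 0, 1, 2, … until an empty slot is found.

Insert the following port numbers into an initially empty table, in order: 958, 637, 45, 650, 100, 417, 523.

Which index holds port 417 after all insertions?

958 hashes to 1; slot 1 is free -> place at 1.
637 hashes to 2; slot 2 is free -> place at 2.
45 hashes to 1; 1,2 taken -> place at 3.
650 hashes to 1; 1,2,3 taken -> place at 4.
100 hashes to 1; 1,2,3,4 taken -> place at 5.
417 hashes to 2; 2,3,4,5 taken -> place at 6.
523 hashes to 4; 4,5,6 taken -> place at 7.
Table: [—, 958, 637, 45, 650, 100, 417, 523, —, —, —]

6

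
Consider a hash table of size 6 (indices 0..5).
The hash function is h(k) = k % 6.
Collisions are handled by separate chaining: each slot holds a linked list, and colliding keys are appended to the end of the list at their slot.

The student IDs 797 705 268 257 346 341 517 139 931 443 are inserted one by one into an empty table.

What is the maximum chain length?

4

797 -> bucket 5
705 -> bucket 3
268 -> bucket 4
257 -> bucket 5 (collision)
346 -> bucket 4 (collision)
341 -> bucket 5 (collision)
517 -> bucket 1
139 -> bucket 1 (collision)
931 -> bucket 1 (collision)
443 -> bucket 5 (collision)
Final buckets:
0: -
1: 517 -> 139 -> 931
2: -
3: 705
4: 268 -> 346
5: 797 -> 257 -> 341 -> 443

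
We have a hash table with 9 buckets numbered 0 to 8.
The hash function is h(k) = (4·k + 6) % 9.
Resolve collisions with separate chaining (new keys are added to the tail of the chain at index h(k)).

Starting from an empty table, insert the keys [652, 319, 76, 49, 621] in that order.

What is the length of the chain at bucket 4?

4

652 -> bucket 4
319 -> bucket 4 (collision)
76 -> bucket 4 (collision)
49 -> bucket 4 (collision)
621 -> bucket 6
Final buckets:
0: ∅
1: ∅
2: ∅
3: ∅
4: 652 -> 319 -> 76 -> 49
5: ∅
6: 621
7: ∅
8: ∅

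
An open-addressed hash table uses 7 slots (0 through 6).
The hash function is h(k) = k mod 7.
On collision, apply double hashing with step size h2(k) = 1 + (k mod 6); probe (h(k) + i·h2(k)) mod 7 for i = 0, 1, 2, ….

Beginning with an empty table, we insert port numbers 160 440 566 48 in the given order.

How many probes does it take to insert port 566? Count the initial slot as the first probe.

Insert 160: h=6, slot 6 empty -> index 6.
Insert 440: h=6, h2=3, slot 6 occupied -> index 2.
Insert 566: h=6, h2=3, slots 6,2 occupied -> index 5.
Insert 48: h=6, h2=1, slot 6 occupied -> index 0.
Table: [48, -, 440, -, -, 566, 160]

3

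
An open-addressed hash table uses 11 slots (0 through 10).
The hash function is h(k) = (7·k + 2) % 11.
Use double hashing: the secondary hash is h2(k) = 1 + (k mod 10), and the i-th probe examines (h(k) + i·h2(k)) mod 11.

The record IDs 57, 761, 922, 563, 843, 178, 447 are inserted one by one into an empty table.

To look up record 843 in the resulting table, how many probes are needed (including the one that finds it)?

57 hashes to 5; slot 5 is free -> place at 5.
761 hashes to 5, h2=2; 5 taken -> place at 7.
922 hashes to 10; slot 10 is free -> place at 10.
563 hashes to 5, h2=4; 5 taken -> place at 9.
843 hashes to 7, h2=4; 7 taken -> place at 0.
178 hashes to 5, h2=9; 5 taken -> place at 3.
447 hashes to 7, h2=8; 7 taken -> place at 4.
Table: [843, _, _, 178, 447, 57, _, 761, _, 563, 922]
Lookup 843: h=7, h2=4, probe 7,0 → found at 0.

2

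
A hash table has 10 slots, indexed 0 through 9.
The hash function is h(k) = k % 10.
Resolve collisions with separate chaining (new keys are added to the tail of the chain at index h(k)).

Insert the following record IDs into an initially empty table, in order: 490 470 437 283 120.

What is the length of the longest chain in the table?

3

Insert 490: h=0, bucket 0 empty -> new chain.
Insert 470: h=0, bucket 0 nonempty -> append to chain.
Insert 437: h=7, bucket 7 empty -> new chain.
Insert 283: h=3, bucket 3 empty -> new chain.
Insert 120: h=0, bucket 0 nonempty -> append to chain.
Final buckets:
0: 490 -> 470 -> 120
1: -
2: -
3: 283
4: -
5: -
6: -
7: 437
8: -
9: -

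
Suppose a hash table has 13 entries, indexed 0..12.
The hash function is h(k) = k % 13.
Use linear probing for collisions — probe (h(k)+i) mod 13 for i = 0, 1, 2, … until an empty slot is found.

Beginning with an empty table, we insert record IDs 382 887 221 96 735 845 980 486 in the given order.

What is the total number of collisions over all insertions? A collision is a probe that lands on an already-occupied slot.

Insert 382: h=5, slot 5 empty => index 5.
Insert 887: h=3, slot 3 empty => index 3.
Insert 221: h=0, slot 0 empty => index 0.
Insert 96: h=5, slot 5 occupied => index 6.
Insert 735: h=7, slot 7 empty => index 7.
Insert 845: h=0, slot 0 occupied => index 1.
Insert 980: h=5, slots 5,6,7 occupied => index 8.
Insert 486: h=5, slots 5,6,7,8 occupied => index 9.
Table: [221, 845, -, 887, -, 382, 96, 735, 980, 486, -, -, -]

9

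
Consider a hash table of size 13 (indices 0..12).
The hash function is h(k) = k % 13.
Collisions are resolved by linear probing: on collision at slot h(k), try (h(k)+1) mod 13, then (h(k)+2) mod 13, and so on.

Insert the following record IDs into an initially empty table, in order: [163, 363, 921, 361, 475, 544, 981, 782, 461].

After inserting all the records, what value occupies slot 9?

461

163: h=7 -> slot 7
363: h=12 -> slot 12
921: h=11 -> slot 11
361: h=10 -> slot 10
475: h=7, probe 7,8 -> slot 8
544: h=11, probe 11,12,0 -> slot 0
981: h=6 -> slot 6
782: h=2 -> slot 2
461: h=6, probe 6,7,8,9 -> slot 9
Table: [544, -, 782, -, -, -, 981, 163, 475, 461, 361, 921, 363]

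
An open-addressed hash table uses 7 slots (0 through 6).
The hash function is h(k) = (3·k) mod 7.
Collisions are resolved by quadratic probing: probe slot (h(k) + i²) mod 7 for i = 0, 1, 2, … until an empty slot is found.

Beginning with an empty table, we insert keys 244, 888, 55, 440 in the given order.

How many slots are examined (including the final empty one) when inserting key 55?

244: h=4 → slot 4
888: h=4, probe 4,5 → slot 5
55: h=4, probe 4,5,1 → slot 1
440: h=4, probe 4,5,1,6 → slot 6
Table: [-, 55, -, -, 244, 888, 440]

3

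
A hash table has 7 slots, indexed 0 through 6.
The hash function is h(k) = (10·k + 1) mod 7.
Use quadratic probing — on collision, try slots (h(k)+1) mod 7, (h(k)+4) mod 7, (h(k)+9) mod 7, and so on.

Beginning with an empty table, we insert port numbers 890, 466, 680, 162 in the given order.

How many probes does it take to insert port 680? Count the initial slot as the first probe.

2

890: h=4 -> slot 4
466: h=6 -> slot 6
680: h=4, probe 4,5 -> slot 5
162: h=4, probe 4,5,1 -> slot 1
Table: [., 162, ., ., 890, 680, 466]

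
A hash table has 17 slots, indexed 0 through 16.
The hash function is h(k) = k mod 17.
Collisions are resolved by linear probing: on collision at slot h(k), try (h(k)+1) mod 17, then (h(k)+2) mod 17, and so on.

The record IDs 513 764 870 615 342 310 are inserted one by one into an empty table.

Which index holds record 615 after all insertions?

513: h=3 -> slot 3
764: h=16 -> slot 16
870: h=3, probe 3,4 -> slot 4
615: h=3, probe 3,4,5 -> slot 5
342: h=2 -> slot 2
310: h=4, probe 4,5,6 -> slot 6
Table: [_, _, 342, 513, 870, 615, 310, _, _, _, _, _, _, _, _, _, 764]

5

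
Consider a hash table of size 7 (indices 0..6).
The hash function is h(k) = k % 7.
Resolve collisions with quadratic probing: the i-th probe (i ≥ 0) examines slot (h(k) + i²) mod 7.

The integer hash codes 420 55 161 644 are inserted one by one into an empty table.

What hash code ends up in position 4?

Insert 420: h=0, slot 0 empty → index 0.
Insert 55: h=6, slot 6 empty → index 6.
Insert 161: h=0, slot 0 occupied → index 1.
Insert 644: h=0, slots 0,1 occupied → index 4.
Table: [420, 161, ., ., 644, ., 55]

644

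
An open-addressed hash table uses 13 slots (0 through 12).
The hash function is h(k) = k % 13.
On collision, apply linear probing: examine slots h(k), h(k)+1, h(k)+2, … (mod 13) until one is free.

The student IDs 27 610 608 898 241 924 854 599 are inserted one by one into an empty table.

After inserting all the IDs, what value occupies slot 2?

27 hashes to 1; slot 1 is free => place at 1.
610 hashes to 12; slot 12 is free => place at 12.
608 hashes to 10; slot 10 is free => place at 10.
898 hashes to 1; 1 taken => place at 2.
241 hashes to 7; slot 7 is free => place at 7.
924 hashes to 1; 1,2 taken => place at 3.
854 hashes to 9; slot 9 is free => place at 9.
599 hashes to 1; 1,2,3 taken => place at 4.
Table: [-, 27, 898, 924, 599, -, -, 241, -, 854, 608, -, 610]

898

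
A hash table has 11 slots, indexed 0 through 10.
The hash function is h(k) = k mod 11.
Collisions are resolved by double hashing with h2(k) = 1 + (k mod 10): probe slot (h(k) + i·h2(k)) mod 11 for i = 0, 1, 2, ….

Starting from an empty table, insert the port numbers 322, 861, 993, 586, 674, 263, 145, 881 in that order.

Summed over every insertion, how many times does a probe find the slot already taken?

7

Insert 322: h=3, slot 3 empty → index 3.
Insert 861: h=3, h2=2, slot 3 occupied → index 5.
Insert 993: h=3, h2=4, slot 3 occupied → index 7.
Insert 586: h=3, h2=7, slot 3 occupied → index 10.
Insert 674: h=3, h2=5, slot 3 occupied → index 8.
Insert 263: h=10, h2=4, slots 10,3,7 occupied → index 0.
Insert 145: h=2, slot 2 empty → index 2.
Insert 881: h=1, slot 1 empty → index 1.
Table: [263, 881, 145, 322, ∅, 861, ∅, 993, 674, ∅, 586]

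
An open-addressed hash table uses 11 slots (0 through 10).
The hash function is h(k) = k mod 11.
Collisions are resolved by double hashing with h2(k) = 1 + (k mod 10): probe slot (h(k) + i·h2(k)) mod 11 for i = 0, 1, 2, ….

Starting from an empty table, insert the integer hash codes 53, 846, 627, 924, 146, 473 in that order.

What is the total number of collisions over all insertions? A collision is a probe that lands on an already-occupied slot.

2

53 hashes to 9; slot 9 is free => place at 9.
846 hashes to 10; slot 10 is free => place at 10.
627 hashes to 0; slot 0 is free => place at 0.
924 hashes to 0, h2=5; 0 taken => place at 5.
146 hashes to 3; slot 3 is free => place at 3.
473 hashes to 0, h2=4; 0 taken => place at 4.
Table: [627, —, —, 146, 473, 924, —, —, —, 53, 846]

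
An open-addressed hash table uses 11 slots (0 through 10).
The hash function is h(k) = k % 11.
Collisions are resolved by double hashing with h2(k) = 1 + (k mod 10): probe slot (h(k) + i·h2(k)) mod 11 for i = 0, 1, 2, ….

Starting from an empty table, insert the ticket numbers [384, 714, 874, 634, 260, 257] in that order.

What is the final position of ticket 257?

1

Insert 384: h=10, slot 10 empty → index 10.
Insert 714: h=10, h2=5, slot 10 occupied → index 4.
Insert 874: h=5, slot 5 empty → index 5.
Insert 634: h=7, slot 7 empty → index 7.
Insert 260: h=7, h2=1, slot 7 occupied → index 8.
Insert 257: h=4, h2=8, slot 4 occupied → index 1.
Table: [., 257, ., ., 714, 874, ., 634, 260, ., 384]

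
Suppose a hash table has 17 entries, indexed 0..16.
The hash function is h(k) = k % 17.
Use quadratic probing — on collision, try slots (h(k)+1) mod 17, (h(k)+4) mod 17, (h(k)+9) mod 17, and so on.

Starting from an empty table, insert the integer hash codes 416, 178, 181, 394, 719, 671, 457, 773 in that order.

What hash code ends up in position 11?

181

416 hashes to 8; slot 8 is free -> place at 8.
178 hashes to 8; 8 taken -> place at 9.
181 hashes to 11; slot 11 is free -> place at 11.
394 hashes to 3; slot 3 is free -> place at 3.
719 hashes to 5; slot 5 is free -> place at 5.
671 hashes to 8; 8,9 taken -> place at 12.
457 hashes to 15; slot 15 is free -> place at 15.
773 hashes to 8; 8,9,12 taken -> place at 0.
Table: [773, -, -, 394, -, 719, -, -, 416, 178, -, 181, 671, -, -, 457, -]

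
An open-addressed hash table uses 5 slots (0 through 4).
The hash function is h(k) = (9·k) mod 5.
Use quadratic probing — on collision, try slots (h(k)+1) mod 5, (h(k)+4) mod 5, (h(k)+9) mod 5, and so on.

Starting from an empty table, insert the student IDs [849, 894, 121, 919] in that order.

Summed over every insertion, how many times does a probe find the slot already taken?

3

849 hashes to 1; slot 1 is free => place at 1.
894 hashes to 1; 1 taken => place at 2.
121 hashes to 4; slot 4 is free => place at 4.
919 hashes to 1; 1,2 taken => place at 0.
Table: [919, 849, 894, —, 121]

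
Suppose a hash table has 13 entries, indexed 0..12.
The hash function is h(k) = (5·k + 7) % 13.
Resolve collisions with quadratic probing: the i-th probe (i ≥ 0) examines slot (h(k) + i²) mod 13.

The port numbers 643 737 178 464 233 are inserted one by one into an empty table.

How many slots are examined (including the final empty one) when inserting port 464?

3

643 hashes to 11; slot 11 is free => place at 11.
737 hashes to 0; slot 0 is free => place at 0.
178 hashes to 0; 0 taken => place at 1.
464 hashes to 0; 0,1 taken => place at 4.
233 hashes to 2; slot 2 is free => place at 2.
Table: [737, 178, 233, ∅, 464, ∅, ∅, ∅, ∅, ∅, ∅, 643, ∅]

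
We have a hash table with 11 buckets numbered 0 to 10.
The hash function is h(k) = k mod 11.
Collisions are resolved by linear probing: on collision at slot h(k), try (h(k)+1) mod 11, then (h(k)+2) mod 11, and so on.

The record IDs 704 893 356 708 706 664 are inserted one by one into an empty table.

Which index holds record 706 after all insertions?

704: h=0 → slot 0
893: h=2 → slot 2
356: h=4 → slot 4
708: h=4, probe 4,5 → slot 5
706: h=2, probe 2,3 → slot 3
664: h=4, probe 4,5,6 → slot 6
Table: [704, ∅, 893, 706, 356, 708, 664, ∅, ∅, ∅, ∅]

3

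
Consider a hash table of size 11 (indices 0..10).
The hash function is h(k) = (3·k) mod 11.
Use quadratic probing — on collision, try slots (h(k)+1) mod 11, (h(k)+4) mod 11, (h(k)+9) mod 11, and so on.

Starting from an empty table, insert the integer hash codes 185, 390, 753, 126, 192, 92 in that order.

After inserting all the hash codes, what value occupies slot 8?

753

185: h=5 → slot 5
390: h=4 → slot 4
753: h=4, probe 4,5,8 → slot 8
126: h=4, probe 4,5,8,2 → slot 2
192: h=4, probe 4,5,8,2,9 → slot 9
92: h=1 → slot 1
Table: [—, 92, 126, —, 390, 185, —, —, 753, 192, —]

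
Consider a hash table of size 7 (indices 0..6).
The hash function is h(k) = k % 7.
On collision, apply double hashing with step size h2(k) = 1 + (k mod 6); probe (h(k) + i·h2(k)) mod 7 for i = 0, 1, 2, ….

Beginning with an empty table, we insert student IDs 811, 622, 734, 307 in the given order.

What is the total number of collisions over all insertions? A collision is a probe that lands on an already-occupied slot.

3

811 hashes to 6; slot 6 is free -> place at 6.
622 hashes to 6, h2=5; 6 taken -> place at 4.
734 hashes to 6, h2=3; 6 taken -> place at 2.
307 hashes to 6, h2=2; 6 taken -> place at 1.
Table: [-, 307, 734, -, 622, -, 811]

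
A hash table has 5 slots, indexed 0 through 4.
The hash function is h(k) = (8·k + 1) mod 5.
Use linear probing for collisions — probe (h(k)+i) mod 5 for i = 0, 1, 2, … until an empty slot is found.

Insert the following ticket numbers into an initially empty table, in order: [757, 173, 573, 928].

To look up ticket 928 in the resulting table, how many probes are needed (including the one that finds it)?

757 hashes to 2; slot 2 is free → place at 2.
173 hashes to 0; slot 0 is free → place at 0.
573 hashes to 0; 0 taken → place at 1.
928 hashes to 0; 0,1,2 taken → place at 3.
Table: [173, 573, 757, 928, -]
Lookup 928: h=0, probe 0,1,2,3 → found at 3.

4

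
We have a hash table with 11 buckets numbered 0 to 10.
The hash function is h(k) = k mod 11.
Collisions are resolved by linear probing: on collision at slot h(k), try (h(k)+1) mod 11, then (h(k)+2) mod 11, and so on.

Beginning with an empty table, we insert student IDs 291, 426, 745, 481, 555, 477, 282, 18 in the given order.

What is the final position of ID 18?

Insert 291: h=5, slot 5 empty → index 5.
Insert 426: h=8, slot 8 empty → index 8.
Insert 745: h=8, slot 8 occupied → index 9.
Insert 481: h=8, slots 8,9 occupied → index 10.
Insert 555: h=5, slot 5 occupied → index 6.
Insert 477: h=4, slot 4 empty → index 4.
Insert 282: h=7, slot 7 empty → index 7.
Insert 18: h=7, slots 7,8,9,10 occupied → index 0.
Table: [18, _, _, _, 477, 291, 555, 282, 426, 745, 481]

0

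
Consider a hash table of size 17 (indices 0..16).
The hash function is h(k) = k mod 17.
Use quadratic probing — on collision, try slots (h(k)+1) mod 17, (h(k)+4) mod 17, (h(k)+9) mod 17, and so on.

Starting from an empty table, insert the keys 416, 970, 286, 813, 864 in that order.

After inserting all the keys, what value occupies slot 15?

416: h=8 → slot 8
970: h=1 → slot 1
286: h=14 → slot 14
813: h=14, probe 14,15 → slot 15
864: h=14, probe 14,15,1,6 → slot 6
Table: [., 970, ., ., ., ., 864, ., 416, ., ., ., ., ., 286, 813, .]

813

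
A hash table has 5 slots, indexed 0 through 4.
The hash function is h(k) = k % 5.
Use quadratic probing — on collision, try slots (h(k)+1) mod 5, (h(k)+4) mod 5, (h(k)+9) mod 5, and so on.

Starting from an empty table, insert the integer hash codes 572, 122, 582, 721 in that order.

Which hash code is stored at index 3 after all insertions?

122

572: h=2 -> slot 2
122: h=2, probe 2,3 -> slot 3
582: h=2, probe 2,3,1 -> slot 1
721: h=1, probe 1,2,0 -> slot 0
Table: [721, 582, 572, 122, .]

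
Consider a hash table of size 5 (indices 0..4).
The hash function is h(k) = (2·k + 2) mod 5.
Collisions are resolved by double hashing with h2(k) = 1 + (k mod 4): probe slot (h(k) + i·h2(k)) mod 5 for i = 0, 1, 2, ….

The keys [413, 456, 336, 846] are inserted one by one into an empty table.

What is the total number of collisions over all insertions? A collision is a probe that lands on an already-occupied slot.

Insert 413: h=3, slot 3 empty => index 3.
Insert 456: h=4, slot 4 empty => index 4.
Insert 336: h=4, h2=1, slot 4 occupied => index 0.
Insert 846: h=4, h2=3, slot 4 occupied => index 2.
Table: [336, ., 846, 413, 456]

2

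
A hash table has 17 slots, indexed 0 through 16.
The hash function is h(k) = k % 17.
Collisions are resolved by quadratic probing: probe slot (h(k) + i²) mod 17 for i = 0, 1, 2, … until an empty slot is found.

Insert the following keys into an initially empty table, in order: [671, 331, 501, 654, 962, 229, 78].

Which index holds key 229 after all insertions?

7

671: h=8 → slot 8
331: h=8, probe 8,9 → slot 9
501: h=8, probe 8,9,12 → slot 12
654: h=8, probe 8,9,12,0 → slot 0
962: h=10 → slot 10
229: h=8, probe 8,9,12,0,7 → slot 7
78: h=10, probe 10,11 → slot 11
Table: [654, ∅, ∅, ∅, ∅, ∅, ∅, 229, 671, 331, 962, 78, 501, ∅, ∅, ∅, ∅]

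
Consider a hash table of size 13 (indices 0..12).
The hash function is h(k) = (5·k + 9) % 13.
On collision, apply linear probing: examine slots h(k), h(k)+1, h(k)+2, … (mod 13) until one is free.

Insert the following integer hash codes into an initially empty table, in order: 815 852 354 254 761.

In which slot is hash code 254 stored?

6

815 hashes to 2; slot 2 is free → place at 2.
852 hashes to 5; slot 5 is free → place at 5.
354 hashes to 11; slot 11 is free → place at 11.
254 hashes to 5; 5 taken → place at 6.
761 hashes to 5; 5,6 taken → place at 7.
Table: [—, —, 815, —, —, 852, 254, 761, —, —, —, 354, —]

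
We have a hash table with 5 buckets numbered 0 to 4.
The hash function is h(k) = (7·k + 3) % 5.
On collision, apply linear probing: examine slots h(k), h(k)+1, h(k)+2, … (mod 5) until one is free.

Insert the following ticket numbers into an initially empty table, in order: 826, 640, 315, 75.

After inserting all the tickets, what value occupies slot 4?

315

Insert 826: h=0, slot 0 empty => index 0.
Insert 640: h=3, slot 3 empty => index 3.
Insert 315: h=3, slot 3 occupied => index 4.
Insert 75: h=3, slots 3,4,0 occupied => index 1.
Table: [826, 75, -, 640, 315]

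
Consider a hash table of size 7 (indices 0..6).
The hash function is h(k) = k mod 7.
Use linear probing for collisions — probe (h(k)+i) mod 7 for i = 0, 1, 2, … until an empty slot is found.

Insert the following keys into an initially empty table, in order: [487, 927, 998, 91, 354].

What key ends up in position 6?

354

Insert 487: h=4, slot 4 empty -> index 4.
Insert 927: h=3, slot 3 empty -> index 3.
Insert 998: h=4, slot 4 occupied -> index 5.
Insert 91: h=0, slot 0 empty -> index 0.
Insert 354: h=4, slots 4,5 occupied -> index 6.
Table: [91, ., ., 927, 487, 998, 354]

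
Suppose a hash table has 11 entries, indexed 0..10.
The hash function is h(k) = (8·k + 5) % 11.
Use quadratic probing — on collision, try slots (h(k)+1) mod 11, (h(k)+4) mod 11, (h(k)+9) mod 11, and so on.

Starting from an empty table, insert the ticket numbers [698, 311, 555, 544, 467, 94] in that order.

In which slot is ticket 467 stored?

10

698 hashes to 1; slot 1 is free => place at 1.
311 hashes to 7; slot 7 is free => place at 7.
555 hashes to 1; 1 taken => place at 2.
544 hashes to 1; 1,2 taken => place at 5.
467 hashes to 1; 1,2,5 taken => place at 10.
94 hashes to 9; slot 9 is free => place at 9.
Table: [-, 698, 555, -, -, 544, -, 311, -, 94, 467]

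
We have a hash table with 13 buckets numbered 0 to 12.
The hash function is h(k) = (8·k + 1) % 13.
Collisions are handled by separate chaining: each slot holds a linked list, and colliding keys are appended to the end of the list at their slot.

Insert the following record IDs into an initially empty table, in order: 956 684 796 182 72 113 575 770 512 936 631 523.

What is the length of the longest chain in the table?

956 -> bucket 5
684 -> bucket 0
796 -> bucket 12
182 -> bucket 1
72 -> bucket 5 (collision)
113 -> bucket 8
575 -> bucket 12 (collision)
770 -> bucket 12 (collision)
512 -> bucket 2
936 -> bucket 1 (collision)
631 -> bucket 5 (collision)
523 -> bucket 12 (collision)
Final buckets:
0: 684
1: 182 -> 936
2: 512
3: -
4: -
5: 956 -> 72 -> 631
6: -
7: -
8: 113
9: -
10: -
11: -
12: 796 -> 575 -> 770 -> 523

4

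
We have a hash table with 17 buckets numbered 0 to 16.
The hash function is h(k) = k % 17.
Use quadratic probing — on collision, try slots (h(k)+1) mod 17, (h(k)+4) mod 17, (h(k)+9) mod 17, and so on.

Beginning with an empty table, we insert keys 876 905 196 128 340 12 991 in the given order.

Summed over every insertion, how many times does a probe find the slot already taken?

3

Insert 876: h=9, slot 9 empty -> index 9.
Insert 905: h=4, slot 4 empty -> index 4.
Insert 196: h=9, slot 9 occupied -> index 10.
Insert 128: h=9, slots 9,10 occupied -> index 13.
Insert 340: h=0, slot 0 empty -> index 0.
Insert 12: h=12, slot 12 empty -> index 12.
Insert 991: h=5, slot 5 empty -> index 5.
Table: [340, —, —, —, 905, 991, —, —, —, 876, 196, —, 12, 128, —, —, —]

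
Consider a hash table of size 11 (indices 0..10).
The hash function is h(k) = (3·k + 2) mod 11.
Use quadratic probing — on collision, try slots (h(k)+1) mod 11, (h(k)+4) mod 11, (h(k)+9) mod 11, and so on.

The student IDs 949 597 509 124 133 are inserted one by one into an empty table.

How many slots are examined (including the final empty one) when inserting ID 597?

Insert 949: h=0, slot 0 empty → index 0.
Insert 597: h=0, slot 0 occupied → index 1.
Insert 509: h=0, slots 0,1 occupied → index 4.
Insert 124: h=0, slots 0,1,4 occupied → index 9.
Insert 133: h=5, slot 5 empty → index 5.
Table: [949, 597, ∅, ∅, 509, 133, ∅, ∅, ∅, 124, ∅]

2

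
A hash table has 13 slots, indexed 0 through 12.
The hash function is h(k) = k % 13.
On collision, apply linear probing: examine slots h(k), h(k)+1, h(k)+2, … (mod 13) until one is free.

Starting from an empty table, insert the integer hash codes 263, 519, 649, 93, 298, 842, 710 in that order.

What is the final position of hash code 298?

263 hashes to 3; slot 3 is free -> place at 3.
519 hashes to 12; slot 12 is free -> place at 12.
649 hashes to 12; 12 taken -> place at 0.
93 hashes to 2; slot 2 is free -> place at 2.
298 hashes to 12; 12,0 taken -> place at 1.
842 hashes to 10; slot 10 is free -> place at 10.
710 hashes to 8; slot 8 is free -> place at 8.
Table: [649, 298, 93, 263, ∅, ∅, ∅, ∅, 710, ∅, 842, ∅, 519]

1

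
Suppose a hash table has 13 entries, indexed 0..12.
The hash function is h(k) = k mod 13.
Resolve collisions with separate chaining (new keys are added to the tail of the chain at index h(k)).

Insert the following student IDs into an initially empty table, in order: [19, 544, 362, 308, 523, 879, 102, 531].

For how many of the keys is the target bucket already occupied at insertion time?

19 -> bucket 6
544 -> bucket 11
362 -> bucket 11 (collision)
308 -> bucket 9
523 -> bucket 3
879 -> bucket 8
102 -> bucket 11 (collision)
531 -> bucket 11 (collision)
Final buckets:
0: —
1: —
2: —
3: 523
4: —
5: —
6: 19
7: —
8: 879
9: 308
10: —
11: 544 -> 362 -> 102 -> 531
12: —

3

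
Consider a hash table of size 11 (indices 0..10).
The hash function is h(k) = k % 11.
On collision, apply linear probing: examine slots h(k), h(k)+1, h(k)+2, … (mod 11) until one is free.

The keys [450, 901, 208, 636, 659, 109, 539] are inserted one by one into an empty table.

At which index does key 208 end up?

1

Insert 450: h=10, slot 10 empty → index 10.
Insert 901: h=10, slot 10 occupied → index 0.
Insert 208: h=10, slots 10,0 occupied → index 1.
Insert 636: h=9, slot 9 empty → index 9.
Insert 659: h=10, slots 10,0,1 occupied → index 2.
Insert 109: h=10, slots 10,0,1,2 occupied → index 3.
Insert 539: h=0, slots 0,1,2,3 occupied → index 4.
Table: [901, 208, 659, 109, 539, -, -, -, -, 636, 450]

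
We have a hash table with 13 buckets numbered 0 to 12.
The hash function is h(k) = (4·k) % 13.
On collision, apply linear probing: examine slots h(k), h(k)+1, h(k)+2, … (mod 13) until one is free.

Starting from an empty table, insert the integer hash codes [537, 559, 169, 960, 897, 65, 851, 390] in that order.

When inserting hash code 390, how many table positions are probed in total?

Insert 537: h=3, slot 3 empty => index 3.
Insert 559: h=0, slot 0 empty => index 0.
Insert 169: h=0, slot 0 occupied => index 1.
Insert 960: h=5, slot 5 empty => index 5.
Insert 897: h=0, slots 0,1 occupied => index 2.
Insert 65: h=0, slots 0,1,2,3 occupied => index 4.
Insert 851: h=11, slot 11 empty => index 11.
Insert 390: h=0, slots 0,1,2,3,4,5 occupied => index 6.
Table: [559, 169, 897, 537, 65, 960, 390, -, -, -, -, 851, -]

7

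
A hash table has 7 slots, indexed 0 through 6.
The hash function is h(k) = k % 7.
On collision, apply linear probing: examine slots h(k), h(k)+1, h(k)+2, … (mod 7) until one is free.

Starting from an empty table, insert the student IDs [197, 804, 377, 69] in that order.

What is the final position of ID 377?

0

197: h=1 -> slot 1
804: h=6 -> slot 6
377: h=6, probe 6,0 -> slot 0
69: h=6, probe 6,0,1,2 -> slot 2
Table: [377, 197, 69, ., ., ., 804]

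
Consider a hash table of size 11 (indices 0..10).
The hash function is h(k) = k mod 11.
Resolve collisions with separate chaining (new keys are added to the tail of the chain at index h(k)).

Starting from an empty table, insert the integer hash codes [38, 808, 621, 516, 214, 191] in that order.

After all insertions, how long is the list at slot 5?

4

Insert 38: h=5, bucket 5 empty → new chain.
Insert 808: h=5, bucket 5 nonempty → append to chain.
Insert 621: h=5, bucket 5 nonempty → append to chain.
Insert 516: h=10, bucket 10 empty → new chain.
Insert 214: h=5, bucket 5 nonempty → append to chain.
Insert 191: h=4, bucket 4 empty → new chain.
Final buckets:
0: _
1: _
2: _
3: _
4: 191
5: 38 -> 808 -> 621 -> 214
6: _
7: _
8: _
9: _
10: 516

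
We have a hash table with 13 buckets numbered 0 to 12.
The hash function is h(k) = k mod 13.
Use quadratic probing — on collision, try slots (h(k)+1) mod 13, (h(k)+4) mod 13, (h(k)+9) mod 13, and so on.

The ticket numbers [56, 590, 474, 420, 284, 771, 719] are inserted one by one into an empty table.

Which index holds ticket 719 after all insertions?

56: h=4 → slot 4
590: h=5 → slot 5
474: h=6 → slot 6
420: h=4, probe 4,5,8 → slot 8
284: h=11 → slot 11
771: h=4, probe 4,5,8,0 → slot 0
719: h=4, probe 4,5,8,0,7 → slot 7
Table: [771, ∅, ∅, ∅, 56, 590, 474, 719, 420, ∅, ∅, 284, ∅]

7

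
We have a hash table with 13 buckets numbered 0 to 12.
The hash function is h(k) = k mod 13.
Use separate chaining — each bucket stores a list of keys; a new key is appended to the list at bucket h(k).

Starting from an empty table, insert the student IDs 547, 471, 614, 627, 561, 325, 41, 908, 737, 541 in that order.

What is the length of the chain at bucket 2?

2

547 -> bucket 1
471 -> bucket 3
614 -> bucket 3 (collision)
627 -> bucket 3 (collision)
561 -> bucket 2
325 -> bucket 0
41 -> bucket 2 (collision)
908 -> bucket 11
737 -> bucket 9
541 -> bucket 8
Final buckets:
0: 325
1: 547
2: 561 -> 41
3: 471 -> 614 -> 627
4: _
5: _
6: _
7: _
8: 541
9: 737
10: _
11: 908
12: _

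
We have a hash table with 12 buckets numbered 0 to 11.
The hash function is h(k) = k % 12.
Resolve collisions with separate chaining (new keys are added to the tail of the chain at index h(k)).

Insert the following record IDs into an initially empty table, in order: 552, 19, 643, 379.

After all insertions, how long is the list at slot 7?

Insert 552: h=0, bucket 0 empty -> new chain.
Insert 19: h=7, bucket 7 empty -> new chain.
Insert 643: h=7, bucket 7 nonempty -> append to chain.
Insert 379: h=7, bucket 7 nonempty -> append to chain.
Final buckets:
0: 552
1: .
2: .
3: .
4: .
5: .
6: .
7: 19 -> 643 -> 379
8: .
9: .
10: .
11: .

3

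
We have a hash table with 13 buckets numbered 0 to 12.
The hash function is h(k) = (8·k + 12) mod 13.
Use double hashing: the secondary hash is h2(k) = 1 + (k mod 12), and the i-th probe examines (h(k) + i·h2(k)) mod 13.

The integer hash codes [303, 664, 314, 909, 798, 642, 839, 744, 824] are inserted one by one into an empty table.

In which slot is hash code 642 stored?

1

303: h=5 => slot 5
664: h=7 => slot 7
314: h=2 => slot 2
909: h=4 => slot 4
798: h=0 => slot 0
642: h=0, h2=7, probe 0,7,1 => slot 1
839: h=3 => slot 3
744: h=10 => slot 10
824: h=0, h2=9, probe 0,9 => slot 9
Table: [798, 642, 314, 839, 909, 303, —, 664, —, 824, 744, —, —]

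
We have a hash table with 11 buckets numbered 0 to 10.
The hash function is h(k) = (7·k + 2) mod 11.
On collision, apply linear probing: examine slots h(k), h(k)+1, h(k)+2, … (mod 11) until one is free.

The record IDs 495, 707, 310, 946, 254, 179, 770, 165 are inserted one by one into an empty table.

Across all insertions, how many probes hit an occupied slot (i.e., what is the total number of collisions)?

Insert 495: h=2, slot 2 empty => index 2.
Insert 707: h=1, slot 1 empty => index 1.
Insert 310: h=5, slot 5 empty => index 5.
Insert 946: h=2, slot 2 occupied => index 3.
Insert 254: h=9, slot 9 empty => index 9.
Insert 179: h=1, slots 1,2,3 occupied => index 4.
Insert 770: h=2, slots 2,3,4,5 occupied => index 6.
Insert 165: h=2, slots 2,3,4,5,6 occupied => index 7.
Table: [-, 707, 495, 946, 179, 310, 770, 165, -, 254, -]

13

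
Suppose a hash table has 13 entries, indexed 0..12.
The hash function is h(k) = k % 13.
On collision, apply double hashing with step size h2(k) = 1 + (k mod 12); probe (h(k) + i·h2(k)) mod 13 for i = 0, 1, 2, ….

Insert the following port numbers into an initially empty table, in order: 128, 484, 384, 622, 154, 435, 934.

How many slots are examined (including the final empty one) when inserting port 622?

2

128 hashes to 11; slot 11 is free -> place at 11.
484 hashes to 3; slot 3 is free -> place at 3.
384 hashes to 7; slot 7 is free -> place at 7.
622 hashes to 11, h2=11; 11 taken -> place at 9.
154 hashes to 11, h2=11; 11,9,7 taken -> place at 5.
435 hashes to 6; slot 6 is free -> place at 6.
934 hashes to 11, h2=11; 11,9,7,5,3 taken -> place at 1.
Table: [-, 934, -, 484, -, 154, 435, 384, -, 622, -, 128, -]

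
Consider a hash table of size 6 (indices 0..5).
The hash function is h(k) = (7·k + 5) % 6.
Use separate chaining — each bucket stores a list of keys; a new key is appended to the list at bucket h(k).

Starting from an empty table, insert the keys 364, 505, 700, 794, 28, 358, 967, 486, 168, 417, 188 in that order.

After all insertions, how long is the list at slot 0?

Insert 364: h=3, bucket 3 empty -> new chain.
Insert 505: h=0, bucket 0 empty -> new chain.
Insert 700: h=3, bucket 3 nonempty -> append to chain.
Insert 794: h=1, bucket 1 empty -> new chain.
Insert 28: h=3, bucket 3 nonempty -> append to chain.
Insert 358: h=3, bucket 3 nonempty -> append to chain.
Insert 967: h=0, bucket 0 nonempty -> append to chain.
Insert 486: h=5, bucket 5 empty -> new chain.
Insert 168: h=5, bucket 5 nonempty -> append to chain.
Insert 417: h=2, bucket 2 empty -> new chain.
Insert 188: h=1, bucket 1 nonempty -> append to chain.
Final buckets:
0: 505 -> 967
1: 794 -> 188
2: 417
3: 364 -> 700 -> 28 -> 358
4: .
5: 486 -> 168

2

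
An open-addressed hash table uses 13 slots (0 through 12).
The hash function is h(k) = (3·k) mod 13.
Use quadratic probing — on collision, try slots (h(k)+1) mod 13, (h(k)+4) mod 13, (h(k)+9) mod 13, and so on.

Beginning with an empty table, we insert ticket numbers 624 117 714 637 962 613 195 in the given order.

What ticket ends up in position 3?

624 hashes to 0; slot 0 is free → place at 0.
117 hashes to 0; 0 taken → place at 1.
714 hashes to 10; slot 10 is free → place at 10.
637 hashes to 0; 0,1 taken → place at 4.
962 hashes to 0; 0,1,4 taken → place at 9.
613 hashes to 6; slot 6 is free → place at 6.
195 hashes to 0; 0,1,4,9 taken → place at 3.
Table: [624, 117, ∅, 195, 637, ∅, 613, ∅, ∅, 962, 714, ∅, ∅]

195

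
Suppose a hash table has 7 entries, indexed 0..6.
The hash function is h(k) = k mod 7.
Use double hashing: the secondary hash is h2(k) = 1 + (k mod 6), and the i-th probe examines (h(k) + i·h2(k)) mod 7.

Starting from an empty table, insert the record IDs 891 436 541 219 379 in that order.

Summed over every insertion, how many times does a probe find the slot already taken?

3

Insert 891: h=2, slot 2 empty → index 2.
Insert 436: h=2, h2=5, slot 2 occupied → index 0.
Insert 541: h=2, h2=2, slot 2 occupied → index 4.
Insert 219: h=2, h2=4, slot 2 occupied → index 6.
Insert 379: h=1, slot 1 empty → index 1.
Table: [436, 379, 891, _, 541, _, 219]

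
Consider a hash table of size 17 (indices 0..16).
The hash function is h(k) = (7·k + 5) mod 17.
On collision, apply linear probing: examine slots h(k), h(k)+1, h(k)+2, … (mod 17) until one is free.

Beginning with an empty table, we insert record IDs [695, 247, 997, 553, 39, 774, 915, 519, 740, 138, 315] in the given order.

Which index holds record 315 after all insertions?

Insert 695: h=8, slot 8 empty → index 8.
Insert 247: h=0, slot 0 empty → index 0.
Insert 997: h=14, slot 14 empty → index 14.
Insert 553: h=0, slot 0 occupied → index 1.
Insert 39: h=6, slot 6 empty → index 6.
Insert 774: h=0, slots 0,1 occupied → index 2.
Insert 915: h=1, slots 1,2 occupied → index 3.
Insert 519: h=0, slots 0,1,2,3 occupied → index 4.
Insert 740: h=0, slots 0,1,2,3,4 occupied → index 5.
Insert 138: h=2, slots 2,3,4,5,6 occupied → index 7.
Insert 315: h=0, slots 0,1,2,3,4,5,6,7,8 occupied → index 9.
Table: [247, 553, 774, 915, 519, 740, 39, 138, 695, 315, _, _, _, _, 997, _, _]

9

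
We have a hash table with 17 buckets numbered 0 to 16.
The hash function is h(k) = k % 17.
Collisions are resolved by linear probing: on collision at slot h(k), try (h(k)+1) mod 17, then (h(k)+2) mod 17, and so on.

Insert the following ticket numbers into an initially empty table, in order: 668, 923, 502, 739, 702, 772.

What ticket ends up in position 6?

668: h=5 -> slot 5
923: h=5, probe 5,6 -> slot 6
502: h=9 -> slot 9
739: h=8 -> slot 8
702: h=5, probe 5,6,7 -> slot 7
772: h=7, probe 7,8,9,10 -> slot 10
Table: [—, —, —, —, —, 668, 923, 702, 739, 502, 772, —, —, —, —, —, —]

923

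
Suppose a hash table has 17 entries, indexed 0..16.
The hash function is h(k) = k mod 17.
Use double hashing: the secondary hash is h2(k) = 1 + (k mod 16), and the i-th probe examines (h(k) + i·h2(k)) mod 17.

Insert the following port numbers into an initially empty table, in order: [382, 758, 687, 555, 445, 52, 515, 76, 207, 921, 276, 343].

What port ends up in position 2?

207

382: h=8 => slot 8
758: h=10 => slot 10
687: h=7 => slot 7
555: h=11 => slot 11
445: h=3 => slot 3
52: h=1 => slot 1
515: h=5 => slot 5
76: h=8, h2=13, probe 8,4 => slot 4
207: h=3, h2=16, probe 3,2 => slot 2
921: h=3, h2=10, probe 3,13 => slot 13
276: h=4, h2=5, probe 4,9 => slot 9
343: h=3, h2=8, probe 3,11,2,10,1,9,0 => slot 0
Table: [343, 52, 207, 445, 76, 515, -, 687, 382, 276, 758, 555, -, 921, -, -, -]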